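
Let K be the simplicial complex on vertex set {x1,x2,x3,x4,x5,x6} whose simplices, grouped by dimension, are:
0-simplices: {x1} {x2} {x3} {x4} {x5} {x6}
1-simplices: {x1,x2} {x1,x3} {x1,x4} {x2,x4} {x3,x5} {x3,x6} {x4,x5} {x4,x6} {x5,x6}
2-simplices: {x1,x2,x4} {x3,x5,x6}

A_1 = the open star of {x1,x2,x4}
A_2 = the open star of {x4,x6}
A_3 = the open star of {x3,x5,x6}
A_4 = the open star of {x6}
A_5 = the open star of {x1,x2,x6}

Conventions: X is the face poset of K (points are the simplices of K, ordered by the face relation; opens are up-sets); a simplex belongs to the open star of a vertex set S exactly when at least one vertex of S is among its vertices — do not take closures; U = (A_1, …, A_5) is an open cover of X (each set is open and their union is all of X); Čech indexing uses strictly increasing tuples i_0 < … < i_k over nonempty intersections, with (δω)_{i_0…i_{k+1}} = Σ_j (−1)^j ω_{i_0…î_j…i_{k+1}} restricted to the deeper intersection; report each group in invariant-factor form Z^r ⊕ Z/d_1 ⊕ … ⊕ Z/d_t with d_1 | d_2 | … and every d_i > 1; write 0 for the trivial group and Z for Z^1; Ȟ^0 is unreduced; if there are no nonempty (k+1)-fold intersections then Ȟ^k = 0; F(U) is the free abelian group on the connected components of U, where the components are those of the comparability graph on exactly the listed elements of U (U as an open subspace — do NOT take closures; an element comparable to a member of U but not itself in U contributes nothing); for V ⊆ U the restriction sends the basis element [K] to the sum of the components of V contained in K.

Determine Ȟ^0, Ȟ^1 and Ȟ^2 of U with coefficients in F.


intersection data:
  A1={{x1},{x2},{x4},{x1,x2},{x1,x3},{x1,x4},{x2,x4},{x4,x5},{x4,x6},{x1,x2,x4}} A2={{x4},{x6},{x1,x4},{x2,x4},{x3,x6},{x4,x5},{x4,x6},{x5,x6},{x1,x2,x4},{x3,x5,x6}} A3={{x3},{x5},{x6},{x1,x3},{x3,x5},{x3,x6},{x4,x5},{x4,x6},{x5,x6},{x3,x5,x6}} A4={{x6},{x3,x6},{x4,x6},{x5,x6},{x3,x5,x6}} A5={{x1},{x2},{x6},{x1,x2},{x1,x3},{x1,x4},{x2,x4},{x3,x6},{x4,x6},{x5,x6},{x1,x2,x4},{x3,x5,x6}}
  A12={{x4},{x1,x4},{x2,x4},{x4,x5},{x4,x6},{x1,x2,x4}} A13={{x1,x3},{x4,x5},{x4,x6}} A14={{x4,x6}} A15={{x1},{x2},{x1,x2},{x1,x3},{x1,x4},{x2,x4},{x4,x6},{x1,x2,x4}} A23={{x6},{x3,x6},{x4,x5},{x4,x6},{x5,x6},{x3,x5,x6}} A24={{x6},{x3,x6},{x4,x6},{x5,x6},{x3,x5,x6}} A25={{x6},{x1,x4},{x2,x4},{x3,x6},{x4,x6},{x5,x6},{x1,x2,x4},{x3,x5,x6}} A34={{x6},{x3,x6},{x4,x6},{x5,x6},{x3,x5,x6}} A35={{x6},{x1,x3},{x3,x6},{x4,x6},{x5,x6},{x3,x5,x6}} A45={{x6},{x3,x6},{x4,x6},{x5,x6},{x3,x5,x6}}
  A123={{x4,x5},{x4,x6}} A124={{x4,x6}} A125={{x1,x4},{x2,x4},{x4,x6},{x1,x2,x4}} A134={{x4,x6}} A135={{x1,x3},{x4,x6}} A145={{x4,x6}} A234={{x6},{x3,x6},{x4,x6},{x5,x6},{x3,x5,x6}} A235={{x6},{x3,x6},{x4,x6},{x5,x6},{x3,x5,x6}} A245={{x6},{x3,x6},{x4,x6},{x5,x6},{x3,x5,x6}} A345={{x6},{x3,x6},{x4,x6},{x5,x6},{x3,x5,x6}}
  A1234={{x4,x6}} A1235={{x4,x6}} A1245={{x4,x6}} A1345={{x4,x6}} A2345={{x6},{x3,x6},{x4,x6},{x5,x6},{x3,x5,x6}}
  A12345={{x4,x6}}
components per intersection:
  A1: {{x1},{x2},{x4},{x1,x2},{x1,x3},{x1,x4},{x2,x4},{x4,x5},{x4,x6},{x1,x2,x4}}
  A2: {{x4},{x6},{x1,x4},{x2,x4},{x3,x6},{x4,x5},{x4,x6},{x5,x6},{x1,x2,x4},{x3,x5,x6}}
  A3: {{x3},{x5},{x6},{x1,x3},{x3,x5},{x3,x6},{x4,x5},{x4,x6},{x5,x6},{x3,x5,x6}}
  A4: {{x6},{x3,x6},{x4,x6},{x5,x6},{x3,x5,x6}}
  A5: {{x1},{x2},{x1,x2},{x1,x3},{x1,x4},{x2,x4},{x1,x2,x4}} {{x6},{x3,x6},{x4,x6},{x5,x6},{x3,x5,x6}}
  A12: {{x4},{x1,x4},{x2,x4},{x4,x5},{x4,x6},{x1,x2,x4}}
  A13: {{x1,x3}} {{x4,x5}} {{x4,x6}}
  A14: {{x4,x6}}
  A15: {{x1},{x2},{x1,x2},{x1,x3},{x1,x4},{x2,x4},{x1,x2,x4}} {{x4,x6}}
  A23: {{x6},{x3,x6},{x4,x6},{x5,x6},{x3,x5,x6}} {{x4,x5}}
  A24: {{x6},{x3,x6},{x4,x6},{x5,x6},{x3,x5,x6}}
  A25: {{x6},{x3,x6},{x4,x6},{x5,x6},{x3,x5,x6}} {{x1,x4},{x2,x4},{x1,x2,x4}}
  A34: {{x6},{x3,x6},{x4,x6},{x5,x6},{x3,x5,x6}}
  A35: {{x6},{x3,x6},{x4,x6},{x5,x6},{x3,x5,x6}} {{x1,x3}}
  A45: {{x6},{x3,x6},{x4,x6},{x5,x6},{x3,x5,x6}}
  A123: {{x4,x5}} {{x4,x6}}
  A124: {{x4,x6}}
  A125: {{x1,x4},{x2,x4},{x1,x2,x4}} {{x4,x6}}
  A134: {{x4,x6}}
  A135: {{x1,x3}} {{x4,x6}}
  A145: {{x4,x6}}
  A234: {{x6},{x3,x6},{x4,x6},{x5,x6},{x3,x5,x6}}
  A235: {{x6},{x3,x6},{x4,x6},{x5,x6},{x3,x5,x6}}
  A245: {{x6},{x3,x6},{x4,x6},{x5,x6},{x3,x5,x6}}
  A345: {{x6},{x3,x6},{x4,x6},{x5,x6},{x3,x5,x6}}
  A1234: {{x4,x6}}
  A1235: {{x4,x6}}
  A1245: {{x4,x6}}
  A1345: {{x4,x6}}
  A2345: {{x6},{x3,x6},{x4,x6},{x5,x6},{x3,x5,x6}}
  A12345: {{x4,x6}}
C dims 6,16,13,5; δ0: rk 5, SNF 1^5; δ1: rk 9, SNF 1^9; δ2: rk 4, SNF 1^4
Ȟ^0 = (6 − 5) − 0 = 1, so Ȟ^0 ≅ Z
Ȟ^1 = (16 − 9) − 5 = 2, so Ȟ^1 ≅ Z^2
Ȟ^2 = (13 − 4) − 9 = 0, so Ȟ^2 ≅ 0

Ȟ^0(U;F) ≅ Z; Ȟ^1(U;F) ≅ Z^2; Ȟ^2(U;F) ≅ 0


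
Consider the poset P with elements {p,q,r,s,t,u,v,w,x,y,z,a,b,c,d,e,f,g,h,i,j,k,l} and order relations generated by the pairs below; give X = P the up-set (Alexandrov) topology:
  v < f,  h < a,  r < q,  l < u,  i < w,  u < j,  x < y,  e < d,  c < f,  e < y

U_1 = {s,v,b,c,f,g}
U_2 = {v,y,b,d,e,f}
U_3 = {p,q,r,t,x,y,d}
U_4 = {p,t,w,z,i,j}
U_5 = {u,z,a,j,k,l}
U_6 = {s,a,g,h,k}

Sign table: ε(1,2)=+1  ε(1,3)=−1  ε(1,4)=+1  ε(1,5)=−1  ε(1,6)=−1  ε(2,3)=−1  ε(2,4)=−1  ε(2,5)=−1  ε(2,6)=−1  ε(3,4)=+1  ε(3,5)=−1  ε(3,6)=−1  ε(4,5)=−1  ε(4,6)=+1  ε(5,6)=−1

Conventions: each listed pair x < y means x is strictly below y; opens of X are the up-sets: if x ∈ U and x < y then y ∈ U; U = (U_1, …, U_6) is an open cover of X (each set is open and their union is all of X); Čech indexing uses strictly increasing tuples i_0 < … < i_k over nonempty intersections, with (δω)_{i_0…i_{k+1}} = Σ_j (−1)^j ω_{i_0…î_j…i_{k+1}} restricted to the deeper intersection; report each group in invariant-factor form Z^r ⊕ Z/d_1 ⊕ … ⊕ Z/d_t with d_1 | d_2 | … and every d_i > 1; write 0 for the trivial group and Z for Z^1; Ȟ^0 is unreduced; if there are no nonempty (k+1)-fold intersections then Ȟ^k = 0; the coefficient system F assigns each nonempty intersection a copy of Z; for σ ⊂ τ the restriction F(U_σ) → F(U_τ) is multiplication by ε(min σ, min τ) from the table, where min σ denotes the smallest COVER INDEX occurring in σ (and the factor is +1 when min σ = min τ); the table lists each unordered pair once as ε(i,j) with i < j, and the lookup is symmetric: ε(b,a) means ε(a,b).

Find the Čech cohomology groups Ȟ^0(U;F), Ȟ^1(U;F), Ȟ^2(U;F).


nerve of the cover:
  U12={v,b,f} U16={s,g} U23={y,d} U34={p,t} U45={z,j} U56={a,k}
C dims 6,6; δ0: rk 5, SNF 1^5
Ȟ^0 = (6 − 5) − 0 = 1, so Ȟ^0 ≅ Z
Ȟ^1 = (6 − 0) − 5 = 1, so Ȟ^1 ≅ Z
Ȟ^2 = (0 − 0) − 0 = 0, so Ȟ^2 ≅ 0

Ȟ^0(U;F) ≅ Z,  Ȟ^1(U;F) ≅ Z,  Ȟ^2(U;F) ≅ 0


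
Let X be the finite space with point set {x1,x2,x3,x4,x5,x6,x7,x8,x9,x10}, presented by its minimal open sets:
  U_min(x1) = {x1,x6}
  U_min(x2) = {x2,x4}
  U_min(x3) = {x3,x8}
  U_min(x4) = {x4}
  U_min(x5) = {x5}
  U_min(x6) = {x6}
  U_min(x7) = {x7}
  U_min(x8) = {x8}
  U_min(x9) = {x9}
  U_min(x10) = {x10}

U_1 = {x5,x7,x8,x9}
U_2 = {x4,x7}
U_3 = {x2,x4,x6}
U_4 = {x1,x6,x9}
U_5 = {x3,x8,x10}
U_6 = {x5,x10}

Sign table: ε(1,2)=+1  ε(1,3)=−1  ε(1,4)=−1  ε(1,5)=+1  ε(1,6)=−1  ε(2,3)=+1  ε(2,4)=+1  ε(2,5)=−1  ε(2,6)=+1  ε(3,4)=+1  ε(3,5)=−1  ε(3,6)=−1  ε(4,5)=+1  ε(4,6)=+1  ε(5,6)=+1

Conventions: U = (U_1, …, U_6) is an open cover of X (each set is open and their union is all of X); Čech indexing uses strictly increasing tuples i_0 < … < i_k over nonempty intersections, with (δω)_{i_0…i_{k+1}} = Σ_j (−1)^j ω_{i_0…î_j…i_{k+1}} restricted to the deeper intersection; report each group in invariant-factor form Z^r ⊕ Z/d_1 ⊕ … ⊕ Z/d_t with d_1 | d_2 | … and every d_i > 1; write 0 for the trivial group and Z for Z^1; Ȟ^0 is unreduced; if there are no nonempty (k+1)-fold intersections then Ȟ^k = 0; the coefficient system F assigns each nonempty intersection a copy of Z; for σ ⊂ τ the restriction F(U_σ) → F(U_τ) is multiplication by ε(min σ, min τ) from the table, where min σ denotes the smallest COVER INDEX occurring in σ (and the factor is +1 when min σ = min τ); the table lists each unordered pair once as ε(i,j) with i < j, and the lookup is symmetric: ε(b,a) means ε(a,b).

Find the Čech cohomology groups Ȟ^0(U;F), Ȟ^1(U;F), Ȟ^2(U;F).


nonempty overlaps:
  U12={x7} U14={x9} U15={x8} U16={x5} U23={x4} U34={x6} U56={x10}
C dims 6,7; δ0: rk 6, SNF 1^5·2
degree 0: 6−6−0 = 0 → Ȟ^0 ≅ 0
degree 1: 7−0−6 = 1 plus torsion [2] → Ȟ^1 ≅ Z ⊕ Z/2
degree 2: 0−0−0 = 0 → Ȟ^2 ≅ 0

Ȟ^0 = 0; Ȟ^1 = Z ⊕ Z/2; Ȟ^2 = 0


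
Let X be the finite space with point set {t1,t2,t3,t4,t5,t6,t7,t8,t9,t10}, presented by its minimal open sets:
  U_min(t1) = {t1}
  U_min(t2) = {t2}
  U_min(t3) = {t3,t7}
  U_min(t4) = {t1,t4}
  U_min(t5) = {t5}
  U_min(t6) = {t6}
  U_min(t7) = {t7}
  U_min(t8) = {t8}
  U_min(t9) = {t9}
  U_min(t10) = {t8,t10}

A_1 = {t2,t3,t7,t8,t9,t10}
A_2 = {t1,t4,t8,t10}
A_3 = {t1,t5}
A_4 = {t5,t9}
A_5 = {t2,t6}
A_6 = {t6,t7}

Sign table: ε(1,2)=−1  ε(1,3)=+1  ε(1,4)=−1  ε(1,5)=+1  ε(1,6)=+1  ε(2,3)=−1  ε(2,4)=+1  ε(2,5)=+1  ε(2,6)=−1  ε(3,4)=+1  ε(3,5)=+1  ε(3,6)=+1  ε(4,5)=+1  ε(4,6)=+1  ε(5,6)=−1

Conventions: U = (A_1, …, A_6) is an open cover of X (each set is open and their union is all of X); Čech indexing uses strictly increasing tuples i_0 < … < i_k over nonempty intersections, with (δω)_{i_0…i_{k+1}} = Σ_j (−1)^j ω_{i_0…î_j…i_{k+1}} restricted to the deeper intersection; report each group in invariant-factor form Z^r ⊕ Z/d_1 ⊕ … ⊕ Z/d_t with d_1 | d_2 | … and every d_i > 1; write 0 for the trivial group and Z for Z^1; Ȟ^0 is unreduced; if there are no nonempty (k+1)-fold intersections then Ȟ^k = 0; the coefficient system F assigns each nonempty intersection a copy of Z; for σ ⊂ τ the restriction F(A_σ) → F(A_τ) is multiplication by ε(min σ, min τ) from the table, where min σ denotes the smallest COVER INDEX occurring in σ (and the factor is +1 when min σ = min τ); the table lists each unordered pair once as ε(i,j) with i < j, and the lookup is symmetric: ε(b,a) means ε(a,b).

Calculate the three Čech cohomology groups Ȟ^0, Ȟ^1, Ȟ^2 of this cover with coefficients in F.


nerve simplices:
  A12={t8,t10} A14={t9} A15={t2} A16={t7} A23={t1} A34={t5} A56={t6}
C dims 6,7; δ0: rk 6, SNF 1^5·2
degree 0: 6−6−0 = 0 → Ȟ^0 ≅ 0
degree 1: 7−0−6 = 1 plus torsion [2] → Ȟ^1 ≅ Z ⊕ Z/2
degree 2: 0−0−0 = 0 → Ȟ^2 ≅ 0

Ȟ^0 = 0,  Ȟ^1 = Z ⊕ Z/2,  Ȟ^2 = 0


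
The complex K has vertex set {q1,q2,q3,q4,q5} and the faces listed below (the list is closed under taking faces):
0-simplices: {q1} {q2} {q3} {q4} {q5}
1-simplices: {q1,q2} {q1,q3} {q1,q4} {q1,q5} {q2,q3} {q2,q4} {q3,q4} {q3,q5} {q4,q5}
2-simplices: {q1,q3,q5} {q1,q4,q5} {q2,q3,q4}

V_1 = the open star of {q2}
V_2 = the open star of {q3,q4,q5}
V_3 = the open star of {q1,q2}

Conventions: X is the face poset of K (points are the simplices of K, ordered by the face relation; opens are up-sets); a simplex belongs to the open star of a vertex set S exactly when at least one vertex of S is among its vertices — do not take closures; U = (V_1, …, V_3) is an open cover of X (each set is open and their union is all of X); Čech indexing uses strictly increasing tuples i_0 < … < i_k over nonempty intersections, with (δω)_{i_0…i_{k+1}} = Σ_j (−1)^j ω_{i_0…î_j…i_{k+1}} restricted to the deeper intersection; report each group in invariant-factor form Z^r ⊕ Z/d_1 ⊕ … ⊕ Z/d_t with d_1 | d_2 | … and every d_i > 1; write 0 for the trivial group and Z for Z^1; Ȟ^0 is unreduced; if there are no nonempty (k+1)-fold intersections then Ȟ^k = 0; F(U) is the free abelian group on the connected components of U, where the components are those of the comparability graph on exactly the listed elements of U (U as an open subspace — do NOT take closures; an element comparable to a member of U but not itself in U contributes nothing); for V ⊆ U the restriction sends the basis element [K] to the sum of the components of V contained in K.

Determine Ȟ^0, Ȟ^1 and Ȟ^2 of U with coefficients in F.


Ȟ^0(U;F) ≅ Z, Ȟ^1(U;F) ≅ Z and Ȟ^2(U;F) ≅ 0

cover nerve:
  V1={{q2},{q1,q2},{q2,q3},{q2,q4},{q2,q3,q4}} V2={{q3},{q4},{q5},{q1,q3},{q1,q4},{q1,q5},{q2,q3},{q2,q4},{q3,q4},{q3,q5},{q4,q5},{q1,q3,q5},{q1,q4,q5},{q2,q3,q4}} V3={{q1},{q2},{q1,q2},{q1,q3},{q1,q4},{q1,q5},{q2,q3},{q2,q4},{q1,q3,q5},{q1,q4,q5},{q2,q3,q4}}
  V12={{q2,q3},{q2,q4},{q2,q3,q4}} V13={{q2},{q1,q2},{q2,q3},{q2,q4},{q2,q3,q4}} V23={{q1,q3},{q1,q4},{q1,q5},{q2,q3},{q2,q4},{q1,q3,q5},{q1,q4,q5},{q2,q3,q4}}
  V123={{q2,q3},{q2,q4},{q2,q3,q4}}
components per intersection:
  V1: {{q2},{q1,q2},{q2,q3},{q2,q4},{q2,q3,q4}}
  V2: {{q3},{q4},{q5},{q1,q3},{q1,q4},{q1,q5},{q2,q3},{q2,q4},{q3,q4},{q3,q5},{q4,q5},{q1,q3,q5},{q1,q4,q5},{q2,q3,q4}}
  V3: {{q1},{q2},{q1,q2},{q1,q3},{q1,q4},{q1,q5},{q2,q3},{q2,q4},{q1,q3,q5},{q1,q4,q5},{q2,q3,q4}}
  V12: {{q2,q3},{q2,q4},{q2,q3,q4}}
  V13: {{q2},{q1,q2},{q2,q3},{q2,q4},{q2,q3,q4}}
  V23: {{q1,q3},{q1,q4},{q1,q5},{q1,q3,q5},{q1,q4,q5}} {{q2,q3},{q2,q4},{q2,q3,q4}}
  V123: {{q2,q3},{q2,q4},{q2,q3,q4}}
C dims 3,4,1; δ0: rk 2, SNF 1^2; δ1: rk 1, SNF 1^1
Ȟ^0: (3−2)−0=1 ⇒ Z
Ȟ^1: (4−1)−2=1 ⇒ Z
Ȟ^2: (1−0)−1=0 ⇒ 0


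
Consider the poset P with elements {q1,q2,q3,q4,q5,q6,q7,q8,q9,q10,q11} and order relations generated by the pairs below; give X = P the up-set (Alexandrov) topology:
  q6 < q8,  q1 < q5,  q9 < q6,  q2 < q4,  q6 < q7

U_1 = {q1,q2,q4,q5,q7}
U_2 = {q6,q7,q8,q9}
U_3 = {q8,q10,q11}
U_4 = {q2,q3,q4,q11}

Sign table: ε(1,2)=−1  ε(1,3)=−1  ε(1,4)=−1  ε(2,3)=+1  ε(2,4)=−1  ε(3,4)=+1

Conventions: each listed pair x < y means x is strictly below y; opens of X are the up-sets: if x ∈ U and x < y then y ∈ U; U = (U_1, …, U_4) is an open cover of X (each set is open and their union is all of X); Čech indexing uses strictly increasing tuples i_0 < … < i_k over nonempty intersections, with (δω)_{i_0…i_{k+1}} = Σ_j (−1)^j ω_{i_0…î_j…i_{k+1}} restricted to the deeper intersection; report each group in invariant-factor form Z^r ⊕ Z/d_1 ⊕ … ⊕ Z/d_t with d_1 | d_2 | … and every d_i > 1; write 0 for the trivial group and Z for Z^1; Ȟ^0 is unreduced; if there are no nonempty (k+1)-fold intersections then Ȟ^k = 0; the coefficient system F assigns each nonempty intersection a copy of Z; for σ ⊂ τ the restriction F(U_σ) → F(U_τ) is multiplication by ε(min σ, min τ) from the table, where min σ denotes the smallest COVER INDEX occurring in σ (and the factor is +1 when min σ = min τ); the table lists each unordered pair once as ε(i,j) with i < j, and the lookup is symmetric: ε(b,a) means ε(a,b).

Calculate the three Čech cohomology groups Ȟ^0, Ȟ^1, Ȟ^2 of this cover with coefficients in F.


Ȟ^0(U;F) ≅ Z, Ȟ^1(U;F) ≅ Z, Ȟ^2(U;F) ≅ 0

nonempty intersections:
  U12={q7} U14={q2,q4} U23={q8} U34={q11}
C dims 4,4; δ0: rk 3, SNF 1^3
Ȟ^0: (4−3)−0=1 ⇒ Z
Ȟ^1: (4−0)−3=1 ⇒ Z
Ȟ^2: (0−0)−0=0 ⇒ 0


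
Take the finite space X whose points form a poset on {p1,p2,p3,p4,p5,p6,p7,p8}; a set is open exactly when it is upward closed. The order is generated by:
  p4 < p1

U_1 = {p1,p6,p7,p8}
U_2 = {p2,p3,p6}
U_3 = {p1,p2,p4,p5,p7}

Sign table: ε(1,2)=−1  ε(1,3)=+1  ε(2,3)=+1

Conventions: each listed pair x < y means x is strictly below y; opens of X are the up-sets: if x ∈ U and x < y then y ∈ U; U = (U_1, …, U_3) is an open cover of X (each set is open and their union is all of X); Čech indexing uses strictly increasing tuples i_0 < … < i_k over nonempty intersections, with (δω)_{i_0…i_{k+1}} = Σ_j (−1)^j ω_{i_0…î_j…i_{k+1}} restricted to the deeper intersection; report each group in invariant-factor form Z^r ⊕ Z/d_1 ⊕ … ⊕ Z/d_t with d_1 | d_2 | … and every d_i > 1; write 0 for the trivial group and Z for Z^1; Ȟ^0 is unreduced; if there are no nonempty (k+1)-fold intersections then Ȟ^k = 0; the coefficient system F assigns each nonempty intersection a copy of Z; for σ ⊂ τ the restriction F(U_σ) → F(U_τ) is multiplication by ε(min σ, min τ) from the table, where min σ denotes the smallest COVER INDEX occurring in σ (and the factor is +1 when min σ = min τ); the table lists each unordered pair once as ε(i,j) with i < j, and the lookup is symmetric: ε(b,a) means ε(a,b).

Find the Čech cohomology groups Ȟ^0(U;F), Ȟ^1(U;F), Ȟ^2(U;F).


Ȟ^0 ≅ 0, Ȟ^1 ≅ Z/2, Ȟ^2 ≅ 0

cover nerve:
  U12={p6} U13={p1,p7} U23={p2}
C dims 3,3; δ0: rk 3, SNF 1^2·2
Ȟ^0: (3−3)−0=0 ⇒ 0
Ȟ^1: (3−0)−3=0 plus torsion [2] ⇒ Z/2
Ȟ^2: (0−0)−0=0 ⇒ 0


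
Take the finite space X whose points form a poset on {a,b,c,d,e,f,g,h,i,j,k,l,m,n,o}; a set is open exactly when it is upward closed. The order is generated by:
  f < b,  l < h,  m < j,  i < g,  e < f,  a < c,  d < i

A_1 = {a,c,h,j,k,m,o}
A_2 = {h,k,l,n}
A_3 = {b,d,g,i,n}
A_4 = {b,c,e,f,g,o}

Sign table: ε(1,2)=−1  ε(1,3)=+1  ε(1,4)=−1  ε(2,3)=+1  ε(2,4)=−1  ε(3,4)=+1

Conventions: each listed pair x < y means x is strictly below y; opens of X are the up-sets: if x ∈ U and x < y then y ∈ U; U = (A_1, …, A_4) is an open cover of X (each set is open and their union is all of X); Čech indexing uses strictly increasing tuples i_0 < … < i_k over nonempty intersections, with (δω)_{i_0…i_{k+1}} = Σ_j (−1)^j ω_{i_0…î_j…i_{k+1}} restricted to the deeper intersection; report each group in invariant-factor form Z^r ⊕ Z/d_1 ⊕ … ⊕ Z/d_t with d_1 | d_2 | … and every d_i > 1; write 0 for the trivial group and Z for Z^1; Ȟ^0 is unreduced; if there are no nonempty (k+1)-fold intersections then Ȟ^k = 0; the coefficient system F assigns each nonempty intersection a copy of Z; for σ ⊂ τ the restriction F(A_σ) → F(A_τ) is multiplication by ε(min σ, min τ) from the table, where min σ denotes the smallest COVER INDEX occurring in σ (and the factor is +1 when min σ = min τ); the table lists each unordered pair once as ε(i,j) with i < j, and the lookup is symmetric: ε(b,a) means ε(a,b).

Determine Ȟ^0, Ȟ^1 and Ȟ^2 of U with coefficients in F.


Ȟ^0 = Z; Ȟ^1 = Z; Ȟ^2 = 0

nonempty intersections:
  A12={h,k} A14={c,o} A23={n} A34={b,g}
C dims 4,4; δ0: rk 3, SNF 1^3
Ȟ^0: (4−3)−0=1 ⇒ Z
Ȟ^1: (4−0)−3=1 ⇒ Z
Ȟ^2: (0−0)−0=0 ⇒ 0


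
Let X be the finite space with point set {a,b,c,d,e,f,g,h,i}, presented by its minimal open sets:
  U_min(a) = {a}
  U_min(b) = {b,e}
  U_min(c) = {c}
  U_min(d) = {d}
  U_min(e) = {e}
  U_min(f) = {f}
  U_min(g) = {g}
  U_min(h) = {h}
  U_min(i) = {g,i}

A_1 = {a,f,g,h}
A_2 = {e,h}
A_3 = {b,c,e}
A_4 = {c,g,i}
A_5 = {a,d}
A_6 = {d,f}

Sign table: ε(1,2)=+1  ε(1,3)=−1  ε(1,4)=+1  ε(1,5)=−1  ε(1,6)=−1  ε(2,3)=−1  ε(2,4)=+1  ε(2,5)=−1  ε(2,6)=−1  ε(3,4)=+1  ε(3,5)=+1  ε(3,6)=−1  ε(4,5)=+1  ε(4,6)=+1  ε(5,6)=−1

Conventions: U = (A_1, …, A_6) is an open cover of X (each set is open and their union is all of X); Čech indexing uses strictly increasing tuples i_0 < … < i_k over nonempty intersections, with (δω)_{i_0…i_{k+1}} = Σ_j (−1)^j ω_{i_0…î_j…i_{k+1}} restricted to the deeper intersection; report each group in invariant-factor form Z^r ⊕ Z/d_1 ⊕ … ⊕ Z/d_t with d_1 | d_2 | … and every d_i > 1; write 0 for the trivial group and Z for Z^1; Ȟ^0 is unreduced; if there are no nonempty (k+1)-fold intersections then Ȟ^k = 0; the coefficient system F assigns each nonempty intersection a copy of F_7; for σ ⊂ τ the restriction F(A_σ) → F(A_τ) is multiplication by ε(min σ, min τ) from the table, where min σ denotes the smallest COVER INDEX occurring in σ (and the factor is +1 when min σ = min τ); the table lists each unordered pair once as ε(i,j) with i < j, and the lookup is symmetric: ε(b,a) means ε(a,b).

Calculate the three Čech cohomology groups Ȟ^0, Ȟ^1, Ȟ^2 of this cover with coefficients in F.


Ȟ^0(U;F) ≅ 0, Ȟ^1(U;F) ≅ Z/7 and Ȟ^2(U;F) ≅ 0

nonempty intersections:
  A12={h} A14={g} A15={a} A16={f} A23={e} A34={c} A56={d}
C dims 6,7; δ0: rk_F7 6
Ȟ^0: (6−6)−0=0 ⇒ 0
Ȟ^1: (7−0)−6=1 ⇒ Z/7
Ȟ^2: (0−0)−0=0 ⇒ 0


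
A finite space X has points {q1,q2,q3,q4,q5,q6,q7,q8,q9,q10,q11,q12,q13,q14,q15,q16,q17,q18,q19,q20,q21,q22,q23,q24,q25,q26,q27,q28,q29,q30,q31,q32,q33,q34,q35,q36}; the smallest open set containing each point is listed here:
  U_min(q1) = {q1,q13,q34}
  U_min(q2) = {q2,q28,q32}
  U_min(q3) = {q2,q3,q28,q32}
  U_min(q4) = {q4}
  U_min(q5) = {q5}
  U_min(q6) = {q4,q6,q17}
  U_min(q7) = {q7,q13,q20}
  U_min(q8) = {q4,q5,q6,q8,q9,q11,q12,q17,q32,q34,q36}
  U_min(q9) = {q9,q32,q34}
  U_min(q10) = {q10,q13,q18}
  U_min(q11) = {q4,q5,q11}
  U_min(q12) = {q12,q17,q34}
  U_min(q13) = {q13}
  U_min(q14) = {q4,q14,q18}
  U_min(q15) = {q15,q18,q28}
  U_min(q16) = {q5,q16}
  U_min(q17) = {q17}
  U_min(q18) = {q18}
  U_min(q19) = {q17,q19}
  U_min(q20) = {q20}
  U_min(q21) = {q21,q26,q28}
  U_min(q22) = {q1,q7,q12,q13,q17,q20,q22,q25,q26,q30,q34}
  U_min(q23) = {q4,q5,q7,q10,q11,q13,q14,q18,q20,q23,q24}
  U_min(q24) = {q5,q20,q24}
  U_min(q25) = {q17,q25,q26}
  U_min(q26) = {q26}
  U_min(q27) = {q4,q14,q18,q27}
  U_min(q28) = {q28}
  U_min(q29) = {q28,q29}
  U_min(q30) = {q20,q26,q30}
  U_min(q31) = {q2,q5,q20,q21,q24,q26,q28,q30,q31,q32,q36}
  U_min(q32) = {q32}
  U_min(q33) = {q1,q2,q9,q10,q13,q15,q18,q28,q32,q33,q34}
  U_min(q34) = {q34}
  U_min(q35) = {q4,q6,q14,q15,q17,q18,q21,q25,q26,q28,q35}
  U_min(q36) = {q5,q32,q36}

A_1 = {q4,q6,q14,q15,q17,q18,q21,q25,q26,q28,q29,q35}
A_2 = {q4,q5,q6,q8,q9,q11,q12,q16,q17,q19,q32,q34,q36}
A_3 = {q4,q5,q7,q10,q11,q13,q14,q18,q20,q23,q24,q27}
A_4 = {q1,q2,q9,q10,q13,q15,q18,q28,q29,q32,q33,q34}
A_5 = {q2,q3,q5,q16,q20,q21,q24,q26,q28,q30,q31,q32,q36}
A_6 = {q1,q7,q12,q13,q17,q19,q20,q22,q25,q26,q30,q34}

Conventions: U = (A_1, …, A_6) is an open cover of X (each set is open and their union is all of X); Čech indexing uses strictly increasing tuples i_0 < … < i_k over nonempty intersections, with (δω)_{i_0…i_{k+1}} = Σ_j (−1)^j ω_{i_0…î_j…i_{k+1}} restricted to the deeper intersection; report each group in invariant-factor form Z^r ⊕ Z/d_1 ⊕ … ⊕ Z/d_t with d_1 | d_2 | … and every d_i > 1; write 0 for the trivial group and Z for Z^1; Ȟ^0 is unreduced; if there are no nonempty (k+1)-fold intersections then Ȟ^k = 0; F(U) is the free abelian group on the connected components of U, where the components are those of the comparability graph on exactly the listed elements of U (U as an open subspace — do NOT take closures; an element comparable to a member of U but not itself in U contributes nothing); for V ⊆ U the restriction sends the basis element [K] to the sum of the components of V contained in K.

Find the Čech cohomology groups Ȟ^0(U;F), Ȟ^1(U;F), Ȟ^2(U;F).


nonempty intersections:
  A12={q4,q6,q17} A13={q4,q14,q18} A14={q15,q18,q28,q29} A15={q21,q26,q28} A16={q17,q25,q26} A23={q4,q5,q11} A24={q9,q32,q34} A25={q5,q16,q32,q36} A26={q12,q17,q19,q34} A34={q10,q13,q18} A35={q5,q20,q24} A36={q7,q13,q20} A45={q2,q28,q32} A46={q1,q13,q34} A56={q20,q26,q30}
  A123={q4} A126={q17} A134={q18} A145={q28} A156={q26} A235={q5} A245={q32} A246={q34} A346={q13} A356={q20}
components per intersection:
  A1: {q4,q6,q14,q15,q17,q18,q21,q25,q26,q28,q29,q35}
  A2: {q4,q5,q6,q8,q9,q11,q12,q16,q17,q19,q32,q34,q36}
  A3: {q4,q5,q7,q10,q11,q13,q14,q18,q20,q23,q24,q27}
  A4: {q1,q2,q9,q10,q13,q15,q18,q28,q29,q32,q33,q34}
  A5: {q2,q3,q5,q16,q20,q21,q24,q26,q28,q30,q31,q32,q36}
  A6: {q1,q7,q12,q13,q17,q19,q20,q22,q25,q26,q30,q34}
  A12: {q4,q6,q17}
  A13: {q4,q14,q18}
  A14: {q15,q18,q28,q29}
  A15: {q21,q26,q28}
  A16: {q17,q25,q26}
  A23: {q4,q5,q11}
  A24: {q9,q32,q34}
  A25: {q5,q16,q32,q36}
  A26: {q12,q17,q19,q34}
  A34: {q10,q13,q18}
  A35: {q5,q20,q24}
  A36: {q7,q13,q20}
  A45: {q2,q28,q32}
  A46: {q1,q13,q34}
  A56: {q20,q26,q30}
  A123: {q4}
  A126: {q17}
  A134: {q18}
  A145: {q28}
  A156: {q26}
  A235: {q5}
  A245: {q32}
  A246: {q34}
  A346: {q13}
  A356: {q20}
C dims 6,15,10; δ0: rk 5, SNF 1^5; δ1: rk 10, SNF 1^9·2
Ȟ^0: (6−5)−0=1 ⇒ Z
Ȟ^1: (15−10)−5=0 ⇒ 0
Ȟ^2: (10−0)−10=0 plus torsion [2] ⇒ Z/2

Ȟ^0 ≅ Z, Ȟ^1 ≅ 0 and Ȟ^2 ≅ Z/2


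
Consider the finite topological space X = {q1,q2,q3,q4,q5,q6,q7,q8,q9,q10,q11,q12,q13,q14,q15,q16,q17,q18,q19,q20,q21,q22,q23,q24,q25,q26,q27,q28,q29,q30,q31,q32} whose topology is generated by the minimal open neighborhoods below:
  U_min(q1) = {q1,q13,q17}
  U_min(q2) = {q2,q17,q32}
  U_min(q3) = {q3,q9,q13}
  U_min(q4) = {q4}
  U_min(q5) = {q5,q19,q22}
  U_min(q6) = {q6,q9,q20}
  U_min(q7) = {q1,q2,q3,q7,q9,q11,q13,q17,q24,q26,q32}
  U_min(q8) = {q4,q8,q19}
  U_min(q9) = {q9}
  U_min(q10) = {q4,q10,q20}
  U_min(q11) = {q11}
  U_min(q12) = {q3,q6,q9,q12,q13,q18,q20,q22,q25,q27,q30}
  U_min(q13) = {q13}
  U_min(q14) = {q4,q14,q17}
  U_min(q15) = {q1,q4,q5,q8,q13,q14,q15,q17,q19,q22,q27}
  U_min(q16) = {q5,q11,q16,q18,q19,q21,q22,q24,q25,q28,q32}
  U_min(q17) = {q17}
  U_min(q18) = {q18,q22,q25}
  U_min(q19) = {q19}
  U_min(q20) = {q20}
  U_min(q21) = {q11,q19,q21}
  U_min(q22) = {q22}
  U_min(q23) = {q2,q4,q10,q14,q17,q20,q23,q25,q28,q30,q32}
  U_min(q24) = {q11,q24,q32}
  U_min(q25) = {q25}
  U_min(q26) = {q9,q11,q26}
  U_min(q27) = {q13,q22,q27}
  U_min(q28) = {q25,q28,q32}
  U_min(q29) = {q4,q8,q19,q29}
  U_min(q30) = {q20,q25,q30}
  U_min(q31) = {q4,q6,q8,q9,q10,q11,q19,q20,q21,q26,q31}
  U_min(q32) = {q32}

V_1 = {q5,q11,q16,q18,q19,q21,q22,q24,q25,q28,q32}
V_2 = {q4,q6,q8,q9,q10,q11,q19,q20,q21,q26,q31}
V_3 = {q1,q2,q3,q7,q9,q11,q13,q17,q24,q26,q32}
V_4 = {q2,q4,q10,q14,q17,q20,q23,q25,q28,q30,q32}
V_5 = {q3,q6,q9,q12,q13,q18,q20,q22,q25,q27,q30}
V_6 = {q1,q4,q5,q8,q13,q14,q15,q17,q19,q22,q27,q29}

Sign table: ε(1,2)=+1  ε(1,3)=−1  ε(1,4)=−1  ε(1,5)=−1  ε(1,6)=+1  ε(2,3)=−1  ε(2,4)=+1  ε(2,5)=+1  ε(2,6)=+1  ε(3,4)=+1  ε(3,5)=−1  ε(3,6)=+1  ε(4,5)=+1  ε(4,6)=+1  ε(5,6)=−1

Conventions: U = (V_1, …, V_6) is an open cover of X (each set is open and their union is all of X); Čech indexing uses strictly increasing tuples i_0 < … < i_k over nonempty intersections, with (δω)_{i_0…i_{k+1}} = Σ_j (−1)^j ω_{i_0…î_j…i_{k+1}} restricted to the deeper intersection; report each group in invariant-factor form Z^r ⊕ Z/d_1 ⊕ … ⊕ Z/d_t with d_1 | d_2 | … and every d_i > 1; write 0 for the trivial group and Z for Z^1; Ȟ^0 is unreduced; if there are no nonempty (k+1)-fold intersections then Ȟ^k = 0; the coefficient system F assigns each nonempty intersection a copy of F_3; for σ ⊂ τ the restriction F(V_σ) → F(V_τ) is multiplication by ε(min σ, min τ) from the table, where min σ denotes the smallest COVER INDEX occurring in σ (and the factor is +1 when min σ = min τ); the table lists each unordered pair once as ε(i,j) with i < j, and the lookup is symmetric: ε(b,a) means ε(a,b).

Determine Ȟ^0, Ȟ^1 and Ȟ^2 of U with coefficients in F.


Ȟ^0 ≅ 0, Ȟ^1 ≅ 0 and Ȟ^2 ≅ Z/3

cover nerve:
  V12={q11,q19,q21} V13={q11,q24,q32} V14={q25,q28,q32} V15={q18,q22,q25} V16={q5,q19,q22} V23={q9,q11,q26} V24={q4,q10,q20} V25={q6,q9,q20} V26={q4,q8,q19} V34={q2,q17,q32} V35={q3,q9,q13} V36={q1,q13,q17} V45={q20,q25,q30} V46={q4,q14,q17} V56={q13,q22,q27}
  V123={q11} V126={q19} V134={q32} V145={q25} V156={q22} V235={q9} V245={q20} V246={q4} V346={q17} V356={q13}
C dims 6,15,10; δ0: rk_F3 6; δ1: rk_F3 9
Ȟ^0: (6−6)−0=0 ⇒ 0
Ȟ^1: (15−9)−6=0 ⇒ 0
Ȟ^2: (10−0)−9=1 ⇒ Z/3


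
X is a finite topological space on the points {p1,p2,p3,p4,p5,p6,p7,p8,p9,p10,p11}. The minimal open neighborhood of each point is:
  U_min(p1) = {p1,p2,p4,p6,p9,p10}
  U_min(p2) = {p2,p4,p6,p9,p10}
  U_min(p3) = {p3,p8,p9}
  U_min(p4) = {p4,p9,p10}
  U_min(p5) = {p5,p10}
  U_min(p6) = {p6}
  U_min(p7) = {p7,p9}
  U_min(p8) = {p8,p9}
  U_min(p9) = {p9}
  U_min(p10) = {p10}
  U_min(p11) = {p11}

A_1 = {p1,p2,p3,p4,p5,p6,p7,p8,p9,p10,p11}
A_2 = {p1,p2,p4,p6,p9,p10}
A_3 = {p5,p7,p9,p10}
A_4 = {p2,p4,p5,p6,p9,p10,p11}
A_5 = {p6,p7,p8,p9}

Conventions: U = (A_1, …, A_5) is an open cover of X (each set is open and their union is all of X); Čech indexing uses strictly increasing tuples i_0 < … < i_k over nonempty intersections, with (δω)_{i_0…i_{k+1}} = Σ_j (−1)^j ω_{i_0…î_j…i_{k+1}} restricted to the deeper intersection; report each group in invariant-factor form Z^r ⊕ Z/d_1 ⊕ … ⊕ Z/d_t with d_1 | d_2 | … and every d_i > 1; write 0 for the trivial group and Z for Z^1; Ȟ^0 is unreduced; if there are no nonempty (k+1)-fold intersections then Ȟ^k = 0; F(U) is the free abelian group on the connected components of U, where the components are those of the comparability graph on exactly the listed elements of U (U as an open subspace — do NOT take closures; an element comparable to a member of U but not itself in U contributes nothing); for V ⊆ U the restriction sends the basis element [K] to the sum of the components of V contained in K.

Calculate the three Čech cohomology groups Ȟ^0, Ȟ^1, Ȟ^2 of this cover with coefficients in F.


Ȟ^0 ≅ Z^2, Ȟ^1 ≅ 0, Ȟ^2 ≅ 0

nonempty overlaps:
  A12={p1,p2,p4,p6,p9,p10} A13={p5,p7,p9,p10} A14={p2,p4,p5,p6,p9,p10,p11} A15={p6,p7,p8,p9} A23={p9,p10} A24={p2,p4,p6,p9,p10} A25={p6,p9} A34={p5,p9,p10} A35={p7,p9} A45={p6,p9}
  A123={p9,p10} A124={p2,p4,p6,p9,p10} A125={p6,p9} A134={p5,p9,p10} A135={p7,p9} A145={p6,p9} A234={p9,p10} A235={p9} A245={p6,p9} A345={p9}
  A1234={p9,p10} A1235={p9} A1245={p6,p9} A1345={p9} A2345={p9}
  A12345={p9}
components per intersection:
  A1: {p1,p2,p3,p4,p5,p6,p7,p8,p9,p10} {p11}
  A2: {p1,p2,p4,p6,p9,p10}
  A3: {p5,p10} {p7,p9}
  A4: {p2,p4,p5,p6,p9,p10} {p11}
  A5: {p6} {p7,p8,p9}
  A12: {p1,p2,p4,p6,p9,p10}
  A13: {p5,p10} {p7,p9}
  A14: {p2,p4,p5,p6,p9,p10} {p11}
  A15: {p6} {p7,p8,p9}
  A23: {p9} {p10}
  A24: {p2,p4,p6,p9,p10}
  A25: {p6} {p9}
  A34: {p5,p10} {p9}
  A35: {p7,p9}
  A45: {p6} {p9}
  A123: {p9} {p10}
  A124: {p2,p4,p6,p9,p10}
  A125: {p6} {p9}
  A134: {p5,p10} {p9}
  A135: {p7,p9}
  A145: {p6} {p9}
  A234: {p9} {p10}
  A235: {p9}
  A245: {p6} {p9}
  A345: {p9}
  A1234: {p9} {p10}
  A1235: {p9}
  A1245: {p6} {p9}
  A1345: {p9}
  A2345: {p9}
  A12345: {p9}
C dims 9,17,16,7; δ0: rk 7, SNF 1^7; δ1: rk 10, SNF 1^10; δ2: rk 6, SNF 1^6
degree 0: 9−7−0 = 2 → Ȟ^0 ≅ Z^2
degree 1: 17−10−7 = 0 → Ȟ^1 ≅ 0
degree 2: 16−6−10 = 0 → Ȟ^2 ≅ 0


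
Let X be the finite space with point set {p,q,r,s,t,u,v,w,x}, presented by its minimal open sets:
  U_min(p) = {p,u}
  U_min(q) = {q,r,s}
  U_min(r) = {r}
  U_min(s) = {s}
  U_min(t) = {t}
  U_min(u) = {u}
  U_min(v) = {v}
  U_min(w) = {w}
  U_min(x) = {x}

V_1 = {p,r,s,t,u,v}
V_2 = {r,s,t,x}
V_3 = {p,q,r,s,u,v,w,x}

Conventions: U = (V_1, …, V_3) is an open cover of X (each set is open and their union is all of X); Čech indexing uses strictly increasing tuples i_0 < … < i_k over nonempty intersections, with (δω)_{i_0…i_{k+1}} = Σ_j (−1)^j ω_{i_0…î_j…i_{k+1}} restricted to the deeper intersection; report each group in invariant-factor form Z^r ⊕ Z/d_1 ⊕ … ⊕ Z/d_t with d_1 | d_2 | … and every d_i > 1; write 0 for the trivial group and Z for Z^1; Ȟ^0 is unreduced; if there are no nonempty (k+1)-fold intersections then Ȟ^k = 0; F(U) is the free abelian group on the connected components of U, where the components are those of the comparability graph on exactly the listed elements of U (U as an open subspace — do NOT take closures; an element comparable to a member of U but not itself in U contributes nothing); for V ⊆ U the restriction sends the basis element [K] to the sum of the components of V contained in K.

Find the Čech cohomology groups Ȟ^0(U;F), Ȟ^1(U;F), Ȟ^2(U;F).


intersection data:
  V12={r,s,t} V13={p,r,s,u,v} V23={r,s,x}
  V123={r,s}
components per intersection:
  V1: {p,u} {r} {s} {t} {v}
  V2: {r} {s} {t} {x}
  V3: {p,u} {q,r,s} {v} {w} {x}
  V12: {r} {s} {t}
  V13: {p,u} {r} {s} {v}
  V23: {r} {s} {x}
  V123: {r} {s}
C dims 14,10,2; δ0: rk 8, SNF 1^8; δ1: rk 2, SNF 1^2
Ȟ^0 = (14 − 8) − 0 = 6, so Ȟ^0 ≅ Z^6
Ȟ^1 = (10 − 2) − 8 = 0, so Ȟ^1 ≅ 0
Ȟ^2 = (2 − 0) − 2 = 0, so Ȟ^2 ≅ 0

Ȟ^0 ≅ Z^6; Ȟ^1 ≅ 0; Ȟ^2 ≅ 0


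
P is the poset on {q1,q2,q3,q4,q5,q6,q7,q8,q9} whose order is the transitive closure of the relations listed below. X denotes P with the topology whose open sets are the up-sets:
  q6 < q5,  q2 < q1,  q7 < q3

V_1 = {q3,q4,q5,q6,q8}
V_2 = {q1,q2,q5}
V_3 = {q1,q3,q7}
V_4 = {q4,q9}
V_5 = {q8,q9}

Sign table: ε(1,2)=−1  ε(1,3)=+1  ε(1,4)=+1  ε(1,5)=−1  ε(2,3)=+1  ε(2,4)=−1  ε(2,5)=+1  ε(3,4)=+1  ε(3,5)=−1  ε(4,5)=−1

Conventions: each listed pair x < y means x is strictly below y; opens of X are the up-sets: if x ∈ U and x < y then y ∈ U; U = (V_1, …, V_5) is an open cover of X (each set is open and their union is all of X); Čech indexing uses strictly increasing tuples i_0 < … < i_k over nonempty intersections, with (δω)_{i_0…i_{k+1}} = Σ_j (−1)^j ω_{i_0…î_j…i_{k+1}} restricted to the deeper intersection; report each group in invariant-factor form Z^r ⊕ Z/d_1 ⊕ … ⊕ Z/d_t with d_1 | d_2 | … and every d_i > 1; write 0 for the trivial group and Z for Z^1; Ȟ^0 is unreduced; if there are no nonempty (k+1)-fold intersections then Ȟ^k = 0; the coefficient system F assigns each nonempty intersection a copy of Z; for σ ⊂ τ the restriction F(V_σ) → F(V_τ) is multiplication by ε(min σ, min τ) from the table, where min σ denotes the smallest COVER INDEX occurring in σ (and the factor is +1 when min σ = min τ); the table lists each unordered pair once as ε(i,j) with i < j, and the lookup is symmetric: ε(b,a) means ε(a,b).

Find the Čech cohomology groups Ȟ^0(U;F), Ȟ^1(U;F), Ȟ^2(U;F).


intersection data:
  V12={q5} V13={q3} V14={q4} V15={q8} V23={q1} V45={q9}
C dims 5,6; δ0: rk 5, SNF 1^4·2
Ȟ^0 = (5 − 5) − 0 = 0, so Ȟ^0 ≅ 0
Ȟ^1 = (6 − 0) − 5 = 1 plus torsion [2], so Ȟ^1 ≅ Z ⊕ Z/2
Ȟ^2 = (0 − 0) − 0 = 0, so Ȟ^2 ≅ 0

Ȟ^0 = 0,  Ȟ^1 = Z ⊕ Z/2,  Ȟ^2 = 0


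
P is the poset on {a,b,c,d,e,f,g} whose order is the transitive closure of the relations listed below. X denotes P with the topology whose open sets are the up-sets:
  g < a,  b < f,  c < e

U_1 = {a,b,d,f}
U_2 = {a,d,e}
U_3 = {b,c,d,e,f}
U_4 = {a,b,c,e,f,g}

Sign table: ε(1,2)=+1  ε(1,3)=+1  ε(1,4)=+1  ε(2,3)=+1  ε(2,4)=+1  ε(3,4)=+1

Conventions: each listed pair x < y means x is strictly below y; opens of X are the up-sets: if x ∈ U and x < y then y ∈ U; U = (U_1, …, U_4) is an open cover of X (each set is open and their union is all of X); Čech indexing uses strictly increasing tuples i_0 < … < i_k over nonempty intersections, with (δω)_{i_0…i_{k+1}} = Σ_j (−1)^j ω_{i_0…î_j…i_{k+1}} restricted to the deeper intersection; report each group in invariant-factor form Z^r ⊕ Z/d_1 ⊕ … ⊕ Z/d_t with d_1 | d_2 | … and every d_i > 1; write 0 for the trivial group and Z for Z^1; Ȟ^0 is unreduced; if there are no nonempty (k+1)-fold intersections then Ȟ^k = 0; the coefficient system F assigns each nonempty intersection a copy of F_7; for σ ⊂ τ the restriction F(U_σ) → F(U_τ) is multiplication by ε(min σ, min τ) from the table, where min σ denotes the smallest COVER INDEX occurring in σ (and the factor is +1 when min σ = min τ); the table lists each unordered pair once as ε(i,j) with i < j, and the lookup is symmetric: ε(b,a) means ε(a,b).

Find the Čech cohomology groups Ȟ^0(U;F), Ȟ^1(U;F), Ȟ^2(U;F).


Ȟ^0(U;F) ≅ Z/7, Ȟ^1(U;F) ≅ 0 and Ȟ^2(U;F) ≅ Z/7

intersection data:
  U12={a,d} U13={b,d,f} U14={a,b,f} U23={d,e} U24={a,e} U34={b,c,e,f}
  U123={d} U124={a} U134={b,f} U234={e}
C dims 4,6,4; δ0: rk_F7 3; δ1: rk_F7 3
Ȟ^0 = (4 − 3) − 0 = 1, so Ȟ^0 ≅ Z/7
Ȟ^1 = (6 − 3) − 3 = 0, so Ȟ^1 ≅ 0
Ȟ^2 = (4 − 0) − 3 = 1, so Ȟ^2 ≅ Z/7


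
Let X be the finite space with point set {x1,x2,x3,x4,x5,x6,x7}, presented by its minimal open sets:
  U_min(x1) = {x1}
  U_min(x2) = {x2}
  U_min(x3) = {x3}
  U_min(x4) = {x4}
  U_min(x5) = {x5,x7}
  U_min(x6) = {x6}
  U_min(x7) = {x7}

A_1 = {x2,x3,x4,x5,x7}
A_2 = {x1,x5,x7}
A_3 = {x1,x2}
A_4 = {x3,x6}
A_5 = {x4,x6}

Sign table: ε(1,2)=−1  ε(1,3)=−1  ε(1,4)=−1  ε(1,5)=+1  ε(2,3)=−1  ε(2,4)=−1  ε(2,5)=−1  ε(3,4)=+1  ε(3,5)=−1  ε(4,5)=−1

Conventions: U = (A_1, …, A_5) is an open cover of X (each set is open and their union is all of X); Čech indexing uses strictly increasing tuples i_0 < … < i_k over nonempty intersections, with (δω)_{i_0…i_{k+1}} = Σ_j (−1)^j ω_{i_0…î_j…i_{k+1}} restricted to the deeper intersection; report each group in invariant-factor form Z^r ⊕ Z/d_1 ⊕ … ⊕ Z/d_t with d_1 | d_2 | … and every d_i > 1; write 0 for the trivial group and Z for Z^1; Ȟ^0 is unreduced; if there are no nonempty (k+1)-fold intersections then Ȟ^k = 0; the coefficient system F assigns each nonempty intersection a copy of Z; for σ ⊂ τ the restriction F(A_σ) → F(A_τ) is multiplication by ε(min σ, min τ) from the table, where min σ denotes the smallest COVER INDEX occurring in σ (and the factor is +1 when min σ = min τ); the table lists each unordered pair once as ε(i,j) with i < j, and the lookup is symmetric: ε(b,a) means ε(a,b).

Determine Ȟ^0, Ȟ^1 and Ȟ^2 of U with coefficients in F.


cover nerve:
  A12={x5,x7} A13={x2} A14={x3} A15={x4} A23={x1} A45={x6}
C dims 5,6; δ0: rk 5, SNF 1^4·2
Ȟ^0: (5−5)−0=0 ⇒ 0
Ȟ^1: (6−0)−5=1 plus torsion [2] ⇒ Z ⊕ Z/2
Ȟ^2: (0−0)−0=0 ⇒ 0

Ȟ^0 = 0, Ȟ^1 = Z ⊕ Z/2, Ȟ^2 = 0


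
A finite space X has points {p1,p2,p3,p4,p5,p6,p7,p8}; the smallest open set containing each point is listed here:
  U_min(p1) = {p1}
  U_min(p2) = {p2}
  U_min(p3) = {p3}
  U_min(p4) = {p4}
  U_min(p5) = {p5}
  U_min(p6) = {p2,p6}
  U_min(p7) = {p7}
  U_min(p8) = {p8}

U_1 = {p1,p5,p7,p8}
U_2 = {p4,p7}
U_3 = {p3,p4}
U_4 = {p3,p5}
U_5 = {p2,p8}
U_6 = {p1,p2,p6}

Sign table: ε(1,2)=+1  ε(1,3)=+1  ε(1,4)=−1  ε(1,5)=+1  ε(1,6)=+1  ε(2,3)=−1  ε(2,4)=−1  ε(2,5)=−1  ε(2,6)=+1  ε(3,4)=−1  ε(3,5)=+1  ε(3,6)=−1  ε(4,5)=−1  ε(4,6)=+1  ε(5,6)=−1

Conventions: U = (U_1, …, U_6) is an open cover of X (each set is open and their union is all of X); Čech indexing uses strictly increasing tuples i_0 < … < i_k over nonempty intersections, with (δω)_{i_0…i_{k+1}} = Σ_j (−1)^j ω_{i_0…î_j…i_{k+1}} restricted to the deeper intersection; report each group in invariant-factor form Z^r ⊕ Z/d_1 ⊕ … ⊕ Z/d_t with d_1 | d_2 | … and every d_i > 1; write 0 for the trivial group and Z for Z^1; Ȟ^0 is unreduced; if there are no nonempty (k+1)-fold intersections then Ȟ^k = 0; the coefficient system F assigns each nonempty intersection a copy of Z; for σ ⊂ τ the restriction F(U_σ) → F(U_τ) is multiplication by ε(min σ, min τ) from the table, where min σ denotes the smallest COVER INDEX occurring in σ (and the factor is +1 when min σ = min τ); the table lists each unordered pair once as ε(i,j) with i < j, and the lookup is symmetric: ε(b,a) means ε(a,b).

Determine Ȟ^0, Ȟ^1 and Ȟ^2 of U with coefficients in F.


Ȟ^0 = 0,  Ȟ^1 = Z ⊕ Z/2,  Ȟ^2 = 0

nonempty overlaps:
  U12={p7} U14={p5} U15={p8} U16={p1} U23={p4} U34={p3} U56={p2}
C dims 6,7; δ0: rk 6, SNF 1^5·2
degree 0: 6−6−0 = 0 → Ȟ^0 ≅ 0
degree 1: 7−0−6 = 1 plus torsion [2] → Ȟ^1 ≅ Z ⊕ Z/2
degree 2: 0−0−0 = 0 → Ȟ^2 ≅ 0


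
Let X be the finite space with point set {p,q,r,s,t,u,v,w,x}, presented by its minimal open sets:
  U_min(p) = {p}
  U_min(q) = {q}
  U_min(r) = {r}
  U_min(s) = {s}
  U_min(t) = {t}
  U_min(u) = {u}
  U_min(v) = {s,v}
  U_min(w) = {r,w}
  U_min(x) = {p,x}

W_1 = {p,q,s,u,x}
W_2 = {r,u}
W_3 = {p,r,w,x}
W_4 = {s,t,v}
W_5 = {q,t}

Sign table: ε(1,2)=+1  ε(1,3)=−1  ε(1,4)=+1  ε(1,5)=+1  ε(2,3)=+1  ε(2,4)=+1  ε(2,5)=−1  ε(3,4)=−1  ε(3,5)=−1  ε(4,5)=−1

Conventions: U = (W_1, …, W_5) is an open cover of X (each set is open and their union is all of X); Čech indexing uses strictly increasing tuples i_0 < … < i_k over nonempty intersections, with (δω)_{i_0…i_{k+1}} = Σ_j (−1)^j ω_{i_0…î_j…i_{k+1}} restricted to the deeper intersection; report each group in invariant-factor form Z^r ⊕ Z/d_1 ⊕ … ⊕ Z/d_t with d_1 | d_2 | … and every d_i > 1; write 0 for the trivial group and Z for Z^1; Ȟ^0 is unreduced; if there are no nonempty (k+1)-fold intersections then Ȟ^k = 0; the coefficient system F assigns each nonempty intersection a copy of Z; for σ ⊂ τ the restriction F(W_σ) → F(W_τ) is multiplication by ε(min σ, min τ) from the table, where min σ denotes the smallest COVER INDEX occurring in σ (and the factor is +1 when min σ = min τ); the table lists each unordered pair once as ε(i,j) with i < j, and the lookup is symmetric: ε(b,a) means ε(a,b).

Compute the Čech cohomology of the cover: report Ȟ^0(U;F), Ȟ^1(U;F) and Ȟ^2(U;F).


nonempty overlaps:
  W12={u} W13={p,x} W14={s} W15={q} W23={r} W45={t}
C dims 5,6; δ0: rk 5, SNF 1^4·2
degree 0: 5−5−0 = 0 → Ȟ^0 ≅ 0
degree 1: 6−0−5 = 1 plus torsion [2] → Ȟ^1 ≅ Z ⊕ Z/2
degree 2: 0−0−0 = 0 → Ȟ^2 ≅ 0

Ȟ^0 = 0; Ȟ^1 = Z ⊕ Z/2; Ȟ^2 = 0
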